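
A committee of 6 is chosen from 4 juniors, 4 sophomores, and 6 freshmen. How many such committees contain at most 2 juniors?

Split by how many juniors are chosen (0 through 2).
Sum: C(4,0)·C(10,6) + C(4,1)·C(10,5) + C(4,2)·C(10,4) = 210 + 1008 + 1260 = 2478.

2478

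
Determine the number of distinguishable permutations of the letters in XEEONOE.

420

Letter multiplicities in XEEONOE: E×3, N×1, O×2, X×1.
The number of distinct arrangements is 7!/(3!·2!) = 5040/12 = 420.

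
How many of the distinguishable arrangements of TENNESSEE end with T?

Fix T in the last position and arrange the remaining 8 letters.
Those 8 letters have E appearing 4 times, N appearing twice, and S appearing twice, giving (8)!/(4!·2!·2!) = 420.

420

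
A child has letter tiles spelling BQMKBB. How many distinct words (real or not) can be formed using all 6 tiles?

120

The 6 letters of BQMKBB have repeats: B appearing 3 times.
The number of distinct arrangements is 6!/(3!) = 720/6 = 120.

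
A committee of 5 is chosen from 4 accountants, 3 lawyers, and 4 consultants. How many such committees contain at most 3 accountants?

Split by how many accountants are chosen (0 through 3).
Sum: C(4,0)·C(7,5) + C(4,1)·C(7,4) + C(4,2)·C(7,3) + C(4,3)·C(7,2) = 21 + 140 + 210 + 84 = 455.

455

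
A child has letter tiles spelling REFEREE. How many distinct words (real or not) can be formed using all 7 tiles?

105

Letter multiplicities in REFEREE: E×4, F×1, R×2.
So there are 7! / (4!·2!) = 105 distinguishable arrangements.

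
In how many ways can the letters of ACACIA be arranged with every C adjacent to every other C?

20

Treat the 2 copies of C as a single block. The multiset to arrange is then {CC, A, A, A, I}, 5 items in all.
That gives (5)!/(3!) = 20 arrangements.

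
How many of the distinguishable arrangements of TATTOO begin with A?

With the first slot taken by A, it remains to arrange the other 5 letters (TTTOO).
Those 5 letters have O appearing twice and T appearing 3 times, giving (5)!/(3!·2!) = 10.

10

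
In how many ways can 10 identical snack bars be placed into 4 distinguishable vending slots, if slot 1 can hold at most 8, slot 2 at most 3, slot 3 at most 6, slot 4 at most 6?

Without the upper bounds there are C(13,3) = 286 ways to split 10 among 4 vending slots.
Subtract solutions that violate a single cap (substitute x_i' = x_i − (cap_i+1)): x_1 ≥ 9 gives C(4,3) = 4; x_2 ≥ 4 gives C(9,3) = 84; x_3 ≥ 7 gives C(6,3) = 20; x_4 ≥ 7 gives C(6,3) = 20. Together 128.
No two caps can be exceeded simultaneously, so the pair terms are all 0.
By inclusion–exclusion the count is 286 − 128 + 0 = 158.

158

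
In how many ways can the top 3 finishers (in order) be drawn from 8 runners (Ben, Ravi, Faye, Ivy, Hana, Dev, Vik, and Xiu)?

This is an ordered selection of 3 from 8: P(8,3).
That gives 8 × 7 × 6 = 336.

336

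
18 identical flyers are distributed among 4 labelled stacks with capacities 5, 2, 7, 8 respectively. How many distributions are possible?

31

Without the upper bounds there are C(21,3) = 1330 ways to split 18 among 4 stacks.
Subtract solutions that violate a single cap (substitute x_i' = x_i − (cap_i+1)): x_1 ≥ 6 gives C(15,3) = 455; x_2 ≥ 3 gives C(18,3) = 816; x_3 ≥ 8 gives C(13,3) = 286; x_4 ≥ 9 gives C(12,3) = 220. Together 1777.
Add back pairs where two caps are both exceeded: 220 + 35 + 20 + 120 + 84 + 4 = 483.
Subtract triples: 4 + 1 + 0 + 0 = 5.
By inclusion–exclusion the count is 1330 − 1777 + 483 − 5 = 31.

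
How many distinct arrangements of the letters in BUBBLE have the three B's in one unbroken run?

Treat the 3 copies of B as a single block. The multiset to arrange is then {BBB, E, L, U}, 4 items in all.
All 4 items are distinct, so there are (4)! = 24 arrangements.

24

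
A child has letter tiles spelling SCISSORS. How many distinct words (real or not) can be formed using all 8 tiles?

1680

The 8 letters of SCISSORS have repeats: S appearing 4 times.
So there are 8! / (4!) = 1680 distinguishable arrangements.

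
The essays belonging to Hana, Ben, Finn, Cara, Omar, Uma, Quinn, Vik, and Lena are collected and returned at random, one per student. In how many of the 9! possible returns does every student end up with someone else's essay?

Let Aᵢ be the assignments in which student i gets their own essay. We want the size of the complement of A₁∪…∪A_9.
By inclusion–exclusion this is Σ_{j=0}^{9} (−1)^j C(9,j)·(9−j)!.
Computing: 362880 − 362880 + 181440 − 60480 + 15120 − 3024 + 504 − 72 + 9 − 1 = 133496.

133496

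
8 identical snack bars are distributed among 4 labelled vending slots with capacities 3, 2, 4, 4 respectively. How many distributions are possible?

Ignoring the caps, the number of non-negative solutions to x_1+…+x_4 = 8 is C(11,3) = 165.
Subtract solutions that violate a single cap (substitute x_i' = x_i − (cap_i+1)): x_1 ≥ 4 gives C(7,3) = 35; x_2 ≥ 3 gives C(8,3) = 56; x_3 ≥ 5 gives C(6,3) = 20; x_4 ≥ 5 gives C(6,3) = 20. Together 131.
Add back pairs where two caps are both exceeded: 4 + 0 + 0 + 1 + 1 + 0 = 6.
By inclusion–exclusion the count is 165 − 131 + 6 = 40.

40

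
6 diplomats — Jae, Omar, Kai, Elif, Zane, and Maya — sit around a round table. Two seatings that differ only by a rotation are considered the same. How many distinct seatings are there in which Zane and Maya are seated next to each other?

48

Glue Zane and Maya into a block (2 internal orders). Seating 5 units around a circle gives (4)! arrangements.
So 2 × (4)! = 2 × 24 = 48.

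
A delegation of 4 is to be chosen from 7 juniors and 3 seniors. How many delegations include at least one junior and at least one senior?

175

Total 4-person selections from all 10: C(10,4) = 210.
Selections missing a whole group: no juniors → C(3,4) = 0; no seniors → C(7,4) = 35.
Both groups omitted at once is impossible, so 210 − 35 = 175.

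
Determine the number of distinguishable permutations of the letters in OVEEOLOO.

840

OVEEOLOO has 8 letters with E appearing twice and O appearing 4 times.
The number of distinct arrangements is 8!/(4!·2!) = 40320/48 = 840.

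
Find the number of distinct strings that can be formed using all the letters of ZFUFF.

The 5 letters of ZFUFF have repeats: F appearing 3 times.
The number of distinct arrangements is 5!/(3!) = 120/6 = 20.

20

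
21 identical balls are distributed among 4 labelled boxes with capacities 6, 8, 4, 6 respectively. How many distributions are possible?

20

Without the upper bounds there are C(24,3) = 2024 ways to split 21 among 4 boxes.
Subtract solutions that violate a single cap (substitute x_i' = x_i − (cap_i+1)): x_1 ≥ 7 gives C(17,3) = 680; x_2 ≥ 9 gives C(15,3) = 455; x_3 ≥ 5 gives C(19,3) = 969; x_4 ≥ 7 gives C(17,3) = 680. Together 2784.
Add back pairs where two caps are both exceeded: 56 + 220 + 120 + 120 + 56 + 220 = 792.
Subtract triples: 1 + 0 + 10 + 1 = 12.
By inclusion–exclusion the count is 2024 − 2784 + 792 − 12 = 20.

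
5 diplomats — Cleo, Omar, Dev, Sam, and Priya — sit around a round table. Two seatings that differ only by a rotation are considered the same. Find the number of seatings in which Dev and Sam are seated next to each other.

12

Glue Dev and Sam into a block (2 internal orders). Seating 4 units around a circle gives (3)! arrangements.
So 2 × (3)! = 2 × 6 = 12.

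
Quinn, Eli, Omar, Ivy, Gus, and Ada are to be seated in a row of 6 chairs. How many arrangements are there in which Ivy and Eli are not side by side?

There are 6! = 720 arrangements in all. If Ivy and Eli are adjacent, merging them into one block gives 2·(5)! = 240 arrangements.
So 720 − 240 = 480 arrangements keep them apart.

480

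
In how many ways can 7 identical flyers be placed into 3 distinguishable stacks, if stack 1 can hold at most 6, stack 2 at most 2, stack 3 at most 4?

14

Without the upper bounds there are C(9,2) = 36 ways to split 7 among 3 stacks.
Subtract solutions that violate a single cap (substitute x_i' = x_i − (cap_i+1)): x_1 ≥ 7 gives C(2,2) = 1; x_2 ≥ 3 gives C(6,2) = 15; x_3 ≥ 5 gives C(4,2) = 6. Together 22.
No two caps can be exceeded simultaneously, so the pair terms are all 0.
By inclusion–exclusion the count is 36 − 22 + 0 = 14.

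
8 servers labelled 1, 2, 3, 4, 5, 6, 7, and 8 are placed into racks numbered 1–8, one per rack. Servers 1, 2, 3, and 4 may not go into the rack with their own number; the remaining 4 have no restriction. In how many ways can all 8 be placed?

Let Aᵢ (for 1 ≤ i ≤ 4) be the placements that put server i in its forbidden rack. Any j of these fix j positions, leaving (8−j)! ways to fill the rest, and there are C(4,j) ways to pick which j.
By inclusion–exclusion, the number of valid placements is Σ_{j=0}^{4} (−1)^j C(4,j)·(8−j)!.
Computing: 40320 − 20160 + 4320 − 480 + 24 = 24024.

24024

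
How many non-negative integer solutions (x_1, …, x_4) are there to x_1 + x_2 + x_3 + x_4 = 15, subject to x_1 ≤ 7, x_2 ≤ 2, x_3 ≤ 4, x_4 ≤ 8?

Ignoring the caps, the number of non-negative solutions to x_1+…+x_4 = 15 is C(18,3) = 816.
Subtract solutions that violate a single cap (substitute x_i' = x_i − (cap_i+1)): x_1 ≥ 8 gives C(10,3) = 120; x_2 ≥ 3 gives C(15,3) = 455; x_3 ≥ 5 gives C(13,3) = 286; x_4 ≥ 9 gives C(9,3) = 84. Together 945.
Add back pairs where two caps are both exceeded: 35 + 10 + 0 + 120 + 20 + 4 = 189.
By inclusion–exclusion the count is 816 − 945 + 189 = 60.

60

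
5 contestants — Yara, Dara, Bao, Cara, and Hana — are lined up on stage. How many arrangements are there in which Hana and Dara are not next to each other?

72

There are 5! = 120 arrangements in all. If Hana and Dara are adjacent, merging them into one block gives 2·(4)! = 48 arrangements.
Complementary counting: 120 − 48 = 72.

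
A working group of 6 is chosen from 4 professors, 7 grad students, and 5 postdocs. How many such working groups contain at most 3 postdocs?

7722

Split by how many postdocs are chosen (0 through 3).
Sum: C(5,0)·C(11,6) + C(5,1)·C(11,5) + C(5,2)·C(11,4) + C(5,3)·C(11,3) = 462 + 2310 + 3300 + 1650 = 7722.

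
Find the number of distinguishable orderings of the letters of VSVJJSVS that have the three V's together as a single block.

Treat the 3 copies of V as a single block. The multiset to arrange is then {VVV, J, J, S, S, S}, 6 items in all.
That gives (6)!/(3!·2!) = 60 arrangements.

60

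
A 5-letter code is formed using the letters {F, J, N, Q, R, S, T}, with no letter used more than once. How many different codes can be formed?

With no repetition, fill the 5 letters in order: 7 choices, then 6, down to 3.
7 × 6 × 5 × 4 × 3 = 2520.

2520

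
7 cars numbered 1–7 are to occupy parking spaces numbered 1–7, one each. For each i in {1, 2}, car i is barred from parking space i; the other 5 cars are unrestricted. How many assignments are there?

Let Aᵢ (for i ∈ {1, 2}) be the placements that put car i in its forbidden parking space. Any j of these fix j positions, leaving (7−j)! ways to fill the rest, and there are C(2,j) ways to pick which j.
By inclusion–exclusion, the number of valid placements is Σ_{j=0}^{2} (−1)^j C(2,j)·(7−j)!.
Computing: 5040 − 1440 + 120 = 3720.

3720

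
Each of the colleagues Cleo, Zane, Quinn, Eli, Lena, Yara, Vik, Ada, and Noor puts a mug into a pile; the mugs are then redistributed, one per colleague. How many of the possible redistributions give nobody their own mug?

133496

This is the derangement count D_9: permutations of 9 items with no fixed point.
By inclusion–exclusion this is Σ_{j=0}^{9} (−1)^j C(9,j)·(9−j)!.
Computing: 362880 − 362880 + 181440 − 60480 + 15120 − 3024 + 504 − 72 + 9 − 1 = 133496.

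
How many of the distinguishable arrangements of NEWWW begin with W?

12

Fix W in the first position and arrange the remaining 4 letters.
Those 4 letters have W appearing twice, giving (4)!/(2!) = 12.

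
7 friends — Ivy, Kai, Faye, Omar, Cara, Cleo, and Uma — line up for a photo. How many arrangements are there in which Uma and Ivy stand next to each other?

Place the 5 others and the Uma-Ivy pair as 6 objects in a line; the pair has 2 internal arrangements.
So the count is 2·(6)! = 1440.

1440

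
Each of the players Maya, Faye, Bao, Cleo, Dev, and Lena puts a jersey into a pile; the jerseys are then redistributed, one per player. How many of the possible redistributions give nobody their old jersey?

265

Count assignments avoiding every fixed point. For any j of the 6 players fixed to their old jersey, the other 6−j can be arranged in (6−j)! ways.
By inclusion–exclusion this is Σ_{j=0}^{6} (−1)^j C(6,j)·(6−j)!.
Computing: 720 − 720 + 360 − 120 + 30 − 6 + 1 = 265.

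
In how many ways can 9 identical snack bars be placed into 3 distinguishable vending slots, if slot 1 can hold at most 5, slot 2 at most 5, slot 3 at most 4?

Ignoring the caps, the number of non-negative solutions to x_1+…+x_3 = 9 is C(11,2) = 55.
Subtract solutions that violate a single cap (substitute x_i' = x_i − (cap_i+1)): x_1 ≥ 6 gives C(5,2) = 10; x_2 ≥ 6 gives C(5,2) = 10; x_3 ≥ 5 gives C(6,2) = 15. Together 35.
No two caps can be exceeded simultaneously, so the pair terms are all 0.
By inclusion–exclusion the count is 55 − 35 + 0 = 20.

20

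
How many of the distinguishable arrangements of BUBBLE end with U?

20

Fix U in the last position and arrange the remaining 5 letters.
Those 5 letters have B appearing 3 times, giving (5)!/(3!) = 20.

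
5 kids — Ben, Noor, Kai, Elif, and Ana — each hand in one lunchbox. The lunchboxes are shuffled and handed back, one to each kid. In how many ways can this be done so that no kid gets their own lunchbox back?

This is the derangement count D_5: permutations of 5 items with no fixed point.
By inclusion–exclusion this is Σ_{j=0}^{5} (−1)^j C(5,j)·(5−j)!.
Computing: 120 − 120 + 60 − 20 + 5 − 1 = 44.

44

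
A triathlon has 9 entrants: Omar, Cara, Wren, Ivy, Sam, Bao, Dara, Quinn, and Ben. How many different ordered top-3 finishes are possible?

504

There are 9 choices for 1st place, 8 for 2nd, and 7 for 3rd.
That gives 9 × 8 × 7 = 504.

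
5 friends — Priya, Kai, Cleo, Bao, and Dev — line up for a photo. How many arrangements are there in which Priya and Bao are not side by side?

72

Of the 5! = 120 arrangements, those with Priya and Bao adjacent number 2 × 4! = 48 (treat the pair as a block with 2 internal orders).
Complementary counting: 120 − 48 = 72.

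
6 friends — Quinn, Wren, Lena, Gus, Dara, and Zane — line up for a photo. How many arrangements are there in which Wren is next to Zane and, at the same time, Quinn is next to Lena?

Treat {Wren,Zane} as one block (2 orders) and {Quinn,Lena} as another (2 orders).
That leaves 4 units to arrange: 2 × 2 × 4! = 4 × 24 = 96.

96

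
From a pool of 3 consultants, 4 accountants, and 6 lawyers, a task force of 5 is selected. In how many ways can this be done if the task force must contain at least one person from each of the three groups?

894

Unrestricted: C(13,5) = 1287 ways to pick any 5 of the 13.
Selections missing a whole group: no consultants → C(10,5) = 252; no accountants → C(9,5) = 126; no lawyers → C(7,5) = 21.
Add back selections omitting two groups (i.e. drawn from a single group): C(3,5) + C(4,5) + C(6,5) = 6.
By inclusion–exclusion: 1287 − 399 + 6 = 894.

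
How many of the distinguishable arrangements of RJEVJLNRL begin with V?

Fix V in the first position and arrange the remaining 8 letters.
Those 8 letters have J appearing twice, L appearing twice, and R appearing twice, giving (8)!/(2!·2!·2!) = 5040.

5040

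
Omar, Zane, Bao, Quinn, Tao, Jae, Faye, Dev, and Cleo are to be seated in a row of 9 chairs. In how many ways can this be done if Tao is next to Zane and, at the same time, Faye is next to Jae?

20160

Treat {Tao,Zane} as one block (2 orders) and {Faye,Jae} as another (2 orders).
That leaves 7 units to arrange: 2 × 2 × 7! = 4 × 5040 = 20160.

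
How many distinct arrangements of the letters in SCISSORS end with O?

Fix O in the last position and arrange the remaining 7 letters.
Those 7 letters have S appearing 4 times, giving (7)!/(4!) = 210.

210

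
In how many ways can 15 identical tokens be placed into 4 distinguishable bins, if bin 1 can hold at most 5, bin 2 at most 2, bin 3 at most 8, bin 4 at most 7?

Ignoring the caps, the number of non-negative solutions to x_1+…+x_4 = 15 is C(18,3) = 816.
Subtract solutions that violate a single cap (substitute x_i' = x_i − (cap_i+1)): x_1 ≥ 6 gives C(12,3) = 220; x_2 ≥ 3 gives C(15,3) = 455; x_3 ≥ 9 gives C(9,3) = 84; x_4 ≥ 8 gives C(10,3) = 120. Together 879.
Add back pairs where two caps are both exceeded: 84 + 1 + 4 + 20 + 35 + 0 = 144.
By inclusion–exclusion the count is 816 − 879 + 144 = 81.

81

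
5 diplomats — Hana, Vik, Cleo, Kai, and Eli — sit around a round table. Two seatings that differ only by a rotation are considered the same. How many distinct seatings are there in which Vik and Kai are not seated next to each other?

Without the restriction there are (4)! = 24 seatings.
Seatings with Vik beside Kai: treat them as a block with 2 internal orders, giving 2 × (3)! = 12.
Subtracting, 24 − 12 = 12.

12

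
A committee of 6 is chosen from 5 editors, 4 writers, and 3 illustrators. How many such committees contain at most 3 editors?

812

Split by how many editors are chosen (0 through 3).
Sum: C(5,0)·C(7,6) + C(5,1)·C(7,5) + C(5,2)·C(7,4) + C(5,3)·C(7,3) = 7 + 105 + 350 + 350 = 812.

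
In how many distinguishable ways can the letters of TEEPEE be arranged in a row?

The 6 letters of TEEPEE have repeats: E appearing 4 times.
The number of distinct arrangements is 6!/(4!) = 720/24 = 30.

30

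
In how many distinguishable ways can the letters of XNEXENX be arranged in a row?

The 7 letters of XNEXENX have repeats: E appearing twice, N appearing twice, and X appearing 3 times.
Dividing 7! = 5040 by 3!·2!·2! = 24 for the repeated letters gives 210.

210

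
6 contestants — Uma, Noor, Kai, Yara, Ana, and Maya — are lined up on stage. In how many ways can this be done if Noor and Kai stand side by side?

Treat {Noor, Kai} as a single unit. There are 5 units to order, and the pair itself can be ordered 2 ways.
So the count is 2·(5)! = 240.

240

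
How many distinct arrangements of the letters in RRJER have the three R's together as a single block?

Treat the 3 copies of R as a single block. The multiset to arrange is then {RRR, E, J}, 3 items in all.
All 3 items are distinct, so there are (3)! = 6 arrangements.

6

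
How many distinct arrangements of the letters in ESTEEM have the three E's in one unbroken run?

24

Treat the 3 copies of E as a single block. The multiset to arrange is then {EEE, M, S, T}, 4 items in all.
All 4 items are distinct, so there are (4)! = 24 arrangements.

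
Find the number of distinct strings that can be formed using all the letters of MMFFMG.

MMFFMG has 6 letters with F appearing twice and M appearing 3 times.
The number of distinct arrangements is 6!/(3!·2!) = 720/12 = 60.

60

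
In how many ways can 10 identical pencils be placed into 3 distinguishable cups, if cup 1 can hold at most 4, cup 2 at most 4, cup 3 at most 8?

22

Without the upper bounds there are C(12,2) = 66 ways to split 10 among 3 cups.
Subtract solutions that violate a single cap (substitute x_i' = x_i − (cap_i+1)): x_1 ≥ 5 gives C(7,2) = 21; x_2 ≥ 5 gives C(7,2) = 21; x_3 ≥ 9 gives C(3,2) = 3. Together 45.
Add back pairs where two caps are both exceeded: 1 + 0 + 0 = 1.
By inclusion–exclusion the count is 66 − 45 + 1 = 22.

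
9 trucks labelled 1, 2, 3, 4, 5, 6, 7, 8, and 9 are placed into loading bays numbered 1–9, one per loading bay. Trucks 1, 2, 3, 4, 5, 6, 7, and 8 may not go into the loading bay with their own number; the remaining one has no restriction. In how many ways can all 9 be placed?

148329

Let Aᵢ (for 1 ≤ i ≤ 8) be the placements that put truck i in its forbidden loading bay. Any j of these fix j positions, leaving (9−j)! ways to fill the rest, and there are C(8,j) ways to pick which j.
By inclusion–exclusion, the number of valid placements is Σ_{j=0}^{8} (−1)^j C(8,j)·(9−j)!.
Computing: 362880 − 322560 + 141120 − 40320 + 8400 − 1344 + 168 − 16 + 1 = 148329.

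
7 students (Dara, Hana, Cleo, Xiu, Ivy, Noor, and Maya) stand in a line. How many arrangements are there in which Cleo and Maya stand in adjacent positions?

Place the 5 others and the Cleo-Maya pair as 6 objects in a line; the pair has 2 internal arrangements.
So the count is 2·(6)! = 1440.

1440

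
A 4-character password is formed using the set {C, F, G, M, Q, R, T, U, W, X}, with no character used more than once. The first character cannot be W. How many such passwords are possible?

The first character has 10−1 = 9 choices (anything except W).
The remaining 3 characters are filled from the other 9 symbols without repetition: 9 × 8 × 7 = 504.
Total: 9 × 504 = 4536.

4536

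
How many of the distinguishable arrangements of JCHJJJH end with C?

15

With the last slot taken by C, it remains to arrange the other 6 letters (JHJJJH).
Those 6 letters have H appearing twice and J appearing 4 times, giving (6)!/(4!·2!) = 15.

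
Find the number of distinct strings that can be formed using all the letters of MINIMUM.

Letter multiplicities in MINIMUM: I×2, M×3, N×1, U×1.
Dividing 7! = 5040 by 3!·2! = 12 for the repeated letters gives 420.

420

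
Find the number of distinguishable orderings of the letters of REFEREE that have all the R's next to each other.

30

Treat the 2 copies of R as a single block. The multiset to arrange is then {RR, E, E, E, E, F}, 6 items in all.
That gives (6)!/(4!) = 30 arrangements.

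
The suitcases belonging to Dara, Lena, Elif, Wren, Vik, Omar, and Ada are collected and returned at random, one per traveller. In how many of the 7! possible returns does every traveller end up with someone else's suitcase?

1854

Count assignments avoiding every fixed point. For any j of the 7 travellers fixed to their own suitcase, the other 7−j can be arranged in (7−j)! ways.
By inclusion–exclusion this is Σ_{j=0}^{7} (−1)^j C(7,j)·(7−j)!.
Computing: 5040 − 5040 + 2520 − 840 + 210 − 42 + 7 − 1 = 1854.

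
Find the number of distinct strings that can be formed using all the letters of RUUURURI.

280

Letter multiplicities in RUUURURI: I×1, R×3, U×4.
Dividing 8! = 40320 by 4!·3! = 144 for the repeated letters gives 280.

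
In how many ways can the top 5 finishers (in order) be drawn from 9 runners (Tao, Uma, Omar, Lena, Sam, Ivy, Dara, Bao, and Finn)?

There are 9 choices for 1st place, 8 for 2nd, and so on down to 5 for position 5.
That gives 9 × 8 × 7 × 6 × 5 = 15120.

15120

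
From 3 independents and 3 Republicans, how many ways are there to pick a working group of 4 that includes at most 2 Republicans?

12

Split by how many Republicans are chosen (0 through 2).
Sum: C(3,0)·C(3,4) + C(3,1)·C(3,3) + C(3,2)·C(3,2) = 0 + 3 + 9 = 12.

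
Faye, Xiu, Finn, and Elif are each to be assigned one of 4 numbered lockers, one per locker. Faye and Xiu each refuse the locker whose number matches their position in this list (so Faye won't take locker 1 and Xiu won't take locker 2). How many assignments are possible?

Let Aᵢ (for i ∈ {1, 2}) be the placements that put person i in their forbidden locker. Any j of these fix j positions, leaving (4−j)! ways to fill the rest, and there are C(2,j) ways to pick which j.
By inclusion–exclusion, the number of valid placements is Σ_{j=0}^{2} (−1)^j C(2,j)·(4−j)!.
Computing: 24 − 12 + 2 = 14.

14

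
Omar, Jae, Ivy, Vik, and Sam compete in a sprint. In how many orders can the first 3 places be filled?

60

There are 5 choices for 1st place, 4 for 2nd, and 3 for 3rd.
That gives 5 × 4 × 3 = 60.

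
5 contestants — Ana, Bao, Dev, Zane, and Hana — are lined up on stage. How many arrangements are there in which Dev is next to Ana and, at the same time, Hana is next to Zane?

24

Treat {Dev,Ana} as one block (2 orders) and {Hana,Zane} as another (2 orders).
That leaves 3 units to arrange: 2 × 2 × 3! = 4 × 6 = 24.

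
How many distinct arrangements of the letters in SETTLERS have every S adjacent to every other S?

Treat the 2 copies of S as a single block. The multiset to arrange is then {SS, E, E, L, R, T, T}, 7 items in all.
That gives (7)!/(2!·2!) = 1260 arrangements.

1260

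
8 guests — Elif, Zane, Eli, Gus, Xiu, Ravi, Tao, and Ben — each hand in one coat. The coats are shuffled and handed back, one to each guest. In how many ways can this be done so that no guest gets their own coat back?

This is the derangement count D_8: permutations of 8 items with no fixed point.
By inclusion–exclusion this is Σ_{j=0}^{8} (−1)^j C(8,j)·(8−j)!.
Computing: 40320 − 40320 + 20160 − 6720 + 1680 − 336 + 56 − 8 + 1 = 14833.

14833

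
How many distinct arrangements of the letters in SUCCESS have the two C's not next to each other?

300

Total arrangements of SUCCESS: 7!/(3!·2!) = 420.
Arrangements with the C's together: treat CC as one letter, giving (6)!/(3!) = 120.
Hence 420 − 120 = 300.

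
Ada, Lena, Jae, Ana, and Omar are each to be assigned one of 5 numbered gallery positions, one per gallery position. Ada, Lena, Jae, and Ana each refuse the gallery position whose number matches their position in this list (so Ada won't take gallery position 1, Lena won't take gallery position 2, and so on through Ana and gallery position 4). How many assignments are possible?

53

Let Aᵢ (for 1 ≤ i ≤ 4) be the placements that put person i in their forbidden gallery position. Any j of these fix j positions, leaving (5−j)! ways to fill the rest, and there are C(4,j) ways to pick which j.
By inclusion–exclusion, the number of valid placements is Σ_{j=0}^{4} (−1)^j C(4,j)·(5−j)!.
Computing: 120 − 96 + 36 − 8 + 1 = 53.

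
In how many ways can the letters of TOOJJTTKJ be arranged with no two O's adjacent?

3920

Total arrangements of TOOJJTTKJ: 9!/(3!·3!·2!) = 5040.
Arrangements with the O's together: treat OO as one letter, giving (8)!/(3!·3!) = 1120.
Hence 5040 − 1120 = 3920.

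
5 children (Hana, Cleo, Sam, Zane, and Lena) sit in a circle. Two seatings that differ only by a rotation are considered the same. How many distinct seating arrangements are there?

Fix one person's seat to break rotational symmetry; the remaining 4 people can be arranged in (4)! = 24 ways.

24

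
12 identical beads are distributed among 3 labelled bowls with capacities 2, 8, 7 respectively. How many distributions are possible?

15

Without the upper bounds there are C(14,2) = 91 ways to split 12 among 3 bowls.
Subtract solutions that violate a single cap (substitute x_i' = x_i − (cap_i+1)): x_1 ≥ 3 gives C(11,2) = 55; x_2 ≥ 9 gives C(5,2) = 10; x_3 ≥ 8 gives C(6,2) = 15. Together 80.
Add back pairs where two caps are both exceeded: 1 + 3 + 0 = 4.
By inclusion–exclusion the count is 91 − 80 + 4 = 15.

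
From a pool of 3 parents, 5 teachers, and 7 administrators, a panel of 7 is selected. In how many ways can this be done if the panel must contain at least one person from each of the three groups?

5516

Total 7-person selections from all 15: C(15,7) = 6435.
Selections missing a whole group: no parents → C(12,7) = 792; no teachers → C(10,7) = 120; no administrators → C(8,7) = 8.
Add back selections omitting two groups (i.e. drawn from a single group): C(3,7) + C(5,7) + C(7,7) = 1.
By inclusion–exclusion: 6435 − 920 + 1 = 5516.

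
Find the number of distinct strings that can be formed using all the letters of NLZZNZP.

420

The 7 letters of NLZZNZP have repeats: N appearing twice and Z appearing 3 times.
The number of distinct arrangements is 7!/(3!·2!) = 5040/12 = 420.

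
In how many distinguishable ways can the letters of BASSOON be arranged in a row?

Letter multiplicities in BASSOON: A×1, B×1, N×1, O×2, S×2.
The number of distinct arrangements is 7!/(2!·2!) = 5040/4 = 1260.

1260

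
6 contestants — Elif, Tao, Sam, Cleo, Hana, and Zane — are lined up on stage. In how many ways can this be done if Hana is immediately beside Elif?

Treat {Hana, Elif} as a single unit. There are 5 units to order, and the pair itself can be ordered 2 ways.
That gives 2 × 5! = 2 × 120 = 240.

240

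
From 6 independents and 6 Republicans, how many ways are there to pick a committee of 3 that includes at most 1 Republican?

Split by how many Republicans are chosen (0 through 1).
Sum: C(6,0)·C(6,3) + C(6,1)·C(6,2) = 20 + 90 = 110.

110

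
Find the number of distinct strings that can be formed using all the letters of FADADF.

90

Letter multiplicities in FADADF: A×2, D×2, F×2.
So there are 6! / (2!·2!·2!) = 90 distinguishable arrangements.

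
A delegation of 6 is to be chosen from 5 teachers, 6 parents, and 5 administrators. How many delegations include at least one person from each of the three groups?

Total 6-person selections from all 16: C(16,6) = 8008.
Selections missing a whole group: no teachers → C(11,6) = 462; no parents → C(10,6) = 210; no administrators → C(11,6) = 462.
Add back selections omitting two groups (i.e. drawn from a single group): C(5,6) + C(6,6) + C(5,6) = 1.
By inclusion–exclusion: 8008 − 1134 + 1 = 6875.

6875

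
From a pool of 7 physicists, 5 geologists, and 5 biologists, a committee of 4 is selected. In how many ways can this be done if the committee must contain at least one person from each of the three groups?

Total 4-person selections from all 17: C(17,4) = 2380.
Subtract selections that omit an entire group: no physicists → C(10,4) = 210; no geologists → C(12,4) = 495; no biologists → C(12,4) = 495.
Add back selections omitting two groups (i.e. drawn from a single group): C(7,4) + C(5,4) + C(5,4) = 45.
By inclusion–exclusion: 2380 − 1200 + 45 = 1225.

1225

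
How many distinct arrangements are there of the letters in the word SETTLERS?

5040

Letter multiplicities in SETTLERS: E×2, L×1, R×1, S×2, T×2.
So there are 8! / (2!·2!·2!) = 5040 distinguishable arrangements.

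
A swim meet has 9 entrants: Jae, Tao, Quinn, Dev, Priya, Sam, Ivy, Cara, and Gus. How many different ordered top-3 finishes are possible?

This is an ordered selection of 3 from 9: P(9,3).
That gives 9 × 8 × 7 = 504.

504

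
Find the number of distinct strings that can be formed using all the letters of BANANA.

60

Letter multiplicities in BANANA: A×3, B×1, N×2.
Dividing 6! = 720 by 3!·2! = 12 for the repeated letters gives 60.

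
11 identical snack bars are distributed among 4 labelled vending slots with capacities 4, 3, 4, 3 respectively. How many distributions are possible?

By stars and bars, unrestricted non-negative solutions to x_1+…+x_4 = 11 number C(11+3,3) = 364.
Subtract solutions that violate a single cap (substitute x_i' = x_i − (cap_i+1)): x_1 ≥ 5 gives C(9,3) = 84; x_2 ≥ 4 gives C(10,3) = 120; x_3 ≥ 5 gives C(9,3) = 84; x_4 ≥ 4 gives C(10,3) = 120. Together 408.
Add back pairs where two caps are both exceeded: 10 + 4 + 10 + 10 + 20 + 10 = 64.
By inclusion–exclusion the count is 364 − 408 + 64 = 20.

20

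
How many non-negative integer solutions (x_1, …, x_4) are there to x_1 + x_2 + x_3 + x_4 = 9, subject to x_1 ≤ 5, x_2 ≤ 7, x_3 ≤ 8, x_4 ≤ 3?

139

Ignoring the caps, the number of non-negative solutions to x_1+…+x_4 = 9 is C(12,3) = 220.
Subtract solutions that violate a single cap (substitute x_i' = x_i − (cap_i+1)): x_1 ≥ 6 gives C(6,3) = 20; x_2 ≥ 8 gives C(4,3) = 4; x_3 ≥ 9 gives C(3,3) = 1; x_4 ≥ 4 gives C(8,3) = 56. Together 81.
No two caps can be exceeded simultaneously, so the pair terms are all 0.
By inclusion–exclusion the count is 220 − 81 + 0 = 139.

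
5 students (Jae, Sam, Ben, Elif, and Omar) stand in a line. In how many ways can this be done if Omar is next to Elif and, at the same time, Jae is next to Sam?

Treat {Omar,Elif} as one block (2 orders) and {Jae,Sam} as another (2 orders).
That leaves 3 units to arrange: 2 × 2 × 3! = 4 × 6 = 24.

24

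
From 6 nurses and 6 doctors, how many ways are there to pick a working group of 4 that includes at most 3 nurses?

480

Split by how many nurses are chosen (0 through 3).
Sum: C(6,0)·C(6,4) + C(6,1)·C(6,3) + C(6,2)·C(6,2) + C(6,3)·C(6,1) = 15 + 120 + 225 + 120 = 480.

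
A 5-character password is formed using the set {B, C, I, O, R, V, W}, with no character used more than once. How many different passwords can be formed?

2520

Choose and order 5 of the 7 symbols: the first character has 7 options, the next 6, and so on down to 3.
7 × 6 × 5 × 4 × 3 = 2520.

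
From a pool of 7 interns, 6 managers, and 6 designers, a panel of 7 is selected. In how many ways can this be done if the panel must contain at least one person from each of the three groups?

Total 7-person selections from all 19: C(19,7) = 50388.
Subtract selections that omit an entire group: no interns → C(12,7) = 792; no managers → C(13,7) = 1716; no designers → C(13,7) = 1716.
Add back selections omitting two groups (i.e. drawn from a single group): C(7,7) + C(6,7) + C(6,7) = 1.
By inclusion–exclusion: 50388 − 4224 + 1 = 46165.

46165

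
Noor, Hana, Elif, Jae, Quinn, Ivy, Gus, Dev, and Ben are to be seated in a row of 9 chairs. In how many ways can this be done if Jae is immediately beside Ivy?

Glue Jae and Ivy into one block (2 internal orders), leaving 8 units to arrange in a row.
So the count is 2·(8)! = 80640.

80640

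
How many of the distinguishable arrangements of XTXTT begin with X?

4

With the first slot taken by X, it remains to arrange the other 4 letters (TXTT).
Those 4 letters have T appearing 3 times, giving (4)!/(3!) = 4.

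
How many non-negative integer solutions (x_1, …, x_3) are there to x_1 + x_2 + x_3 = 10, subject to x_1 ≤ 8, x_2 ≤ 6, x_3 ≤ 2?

18

By stars and bars, unrestricted non-negative solutions to x_1+…+x_3 = 10 number C(10+2,2) = 66.
Subtract solutions that violate a single cap (substitute x_i' = x_i − (cap_i+1)): x_1 ≥ 9 gives C(3,2) = 3; x_2 ≥ 7 gives C(5,2) = 10; x_3 ≥ 3 gives C(9,2) = 36. Together 49.
Add back pairs where two caps are both exceeded: 0 + 0 + 1 = 1.
By inclusion–exclusion the count is 66 − 49 + 1 = 18.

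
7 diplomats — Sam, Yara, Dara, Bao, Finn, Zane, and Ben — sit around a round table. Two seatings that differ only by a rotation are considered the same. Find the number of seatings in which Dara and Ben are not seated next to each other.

All circular seatings of 7 people number (6)! = 720.
Those with Dara next to Ben: fuse the pair into one unit and seat 6 units around a circle — 2·(5)! = 240.
Subtracting, 720 − 240 = 480.

480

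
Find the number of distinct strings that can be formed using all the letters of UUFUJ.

UUFUJ has 5 letters with U appearing 3 times.
The number of distinct arrangements is 5!/(3!) = 120/6 = 20.

20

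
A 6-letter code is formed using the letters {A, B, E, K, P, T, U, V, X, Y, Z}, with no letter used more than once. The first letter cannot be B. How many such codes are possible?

302400

The first letter has 11−1 = 10 choices (anything except B).
The remaining 5 letters are filled from the other 10 symbols without repetition: 10 × 9 × 8 × 7 × 6 = 30240.
Total: 10 × 30240 = 302400.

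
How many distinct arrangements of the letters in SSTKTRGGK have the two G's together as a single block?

5040

Treat the 2 copies of G as a single block. The multiset to arrange is then {GG, K, K, R, S, S, T, T}, 8 items in all.
That gives (8)!/(2!·2!·2!) = 5040 arrangements.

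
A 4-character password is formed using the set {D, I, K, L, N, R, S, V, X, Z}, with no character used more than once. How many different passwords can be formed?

5040

Choose and order 4 of the 10 symbols: the first character has 10 options, the next 9, then 8, 7.
10 × 9 × 8 × 7 = 5040.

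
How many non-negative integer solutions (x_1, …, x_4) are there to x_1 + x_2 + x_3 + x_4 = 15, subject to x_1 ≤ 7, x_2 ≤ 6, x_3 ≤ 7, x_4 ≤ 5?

Without the upper bounds there are C(18,3) = 816 ways to split 15 among 4 variables.
Subtract solutions that violate a single cap (substitute x_i' = x_i − (cap_i+1)): x_1 ≥ 8 gives C(10,3) = 120; x_2 ≥ 7 gives C(11,3) = 165; x_3 ≥ 8 gives C(10,3) = 120; x_4 ≥ 6 gives C(12,3) = 220. Together 625.
Add back pairs where two caps are both exceeded: 1 + 0 + 4 + 1 + 10 + 4 = 20.
By inclusion–exclusion the count is 816 − 625 + 20 = 211.

211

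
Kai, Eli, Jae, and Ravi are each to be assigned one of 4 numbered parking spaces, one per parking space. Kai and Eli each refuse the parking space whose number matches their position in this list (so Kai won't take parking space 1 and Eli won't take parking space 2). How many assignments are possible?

Let Aᵢ (for i ∈ {1, 2}) be the placements that put person i in their forbidden parking space. Any j of these fix j positions, leaving (4−j)! ways to fill the rest, and there are C(2,j) ways to pick which j.
By inclusion–exclusion, the number of valid placements is Σ_{j=0}^{2} (−1)^j C(2,j)·(4−j)!.
Computing: 24 − 12 + 2 = 14.

14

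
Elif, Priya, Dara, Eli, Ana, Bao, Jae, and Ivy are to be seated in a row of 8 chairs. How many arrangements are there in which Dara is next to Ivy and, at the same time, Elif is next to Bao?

2880

Treat {Dara,Ivy} as one block (2 orders) and {Elif,Bao} as another (2 orders).
That leaves 6 units to arrange: 2 × 2 × 6! = 4 × 720 = 2880.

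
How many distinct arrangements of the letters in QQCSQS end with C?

Fix C in the last position and arrange the remaining 5 letters.
Those 5 letters have Q appearing 3 times and S appearing twice, giving (5)!/(3!·2!) = 10.

10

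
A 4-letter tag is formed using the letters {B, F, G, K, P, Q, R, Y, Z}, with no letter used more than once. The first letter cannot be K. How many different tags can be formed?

The first letter has 9−1 = 8 choices (anything except K).
The remaining 3 letters are filled from the other 8 symbols without repetition: 8 × 7 × 6 = 336.
Total: 8 × 336 = 2688.

2688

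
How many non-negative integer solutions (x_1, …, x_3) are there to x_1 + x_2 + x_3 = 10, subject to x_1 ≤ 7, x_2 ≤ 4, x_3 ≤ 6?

29

Without the upper bounds there are C(12,2) = 66 ways to split 10 among 3 variables.
Subtract solutions that violate a single cap (substitute x_i' = x_i − (cap_i+1)): x_1 ≥ 8 gives C(4,2) = 6; x_2 ≥ 5 gives C(7,2) = 21; x_3 ≥ 7 gives C(5,2) = 10. Together 37.
No two caps can be exceeded simultaneously, so the pair terms are all 0.
By inclusion–exclusion the count is 66 − 37 + 0 = 29.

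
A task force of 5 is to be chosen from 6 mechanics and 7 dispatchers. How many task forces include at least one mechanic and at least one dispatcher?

1260

Total 5-person selections from all 13: C(13,5) = 1287.
Subtract selections that omit an entire group: no mechanics → C(7,5) = 21; no dispatchers → C(6,5) = 6.
Both groups omitted at once is impossible, so 1287 − 27 = 1260.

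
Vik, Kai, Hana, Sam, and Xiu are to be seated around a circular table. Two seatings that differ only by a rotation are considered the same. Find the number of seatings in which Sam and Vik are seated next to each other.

Treat {Sam, Vik} as one unit (2 internal orders) and seat the resulting 4 units around the table: (3)! circular arrangements.
So 2 × (3)! = 2 × 6 = 12.

12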